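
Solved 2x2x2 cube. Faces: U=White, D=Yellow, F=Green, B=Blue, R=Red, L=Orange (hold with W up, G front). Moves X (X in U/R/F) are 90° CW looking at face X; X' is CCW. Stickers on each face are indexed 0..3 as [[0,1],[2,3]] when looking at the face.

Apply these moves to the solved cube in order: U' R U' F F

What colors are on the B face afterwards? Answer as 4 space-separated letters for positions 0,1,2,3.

Answer: R G W B

Derivation:
After move 1 (U'): U=WWWW F=OOGG R=GGRR B=RRBB L=BBOO
After move 2 (R): R=RGRG U=WOWG F=OYGY D=YBYR B=WRWB
After move 3 (U'): U=OGWW F=BBGY R=OYRG B=RGWB L=WROO
After move 4 (F): F=GBYB U=OGOR R=WYWG D=ROYR L=WYOB
After move 5 (F): F=YGBB U=OGBY R=OYRG D=WWYR L=WROO
Query: B face = RGWB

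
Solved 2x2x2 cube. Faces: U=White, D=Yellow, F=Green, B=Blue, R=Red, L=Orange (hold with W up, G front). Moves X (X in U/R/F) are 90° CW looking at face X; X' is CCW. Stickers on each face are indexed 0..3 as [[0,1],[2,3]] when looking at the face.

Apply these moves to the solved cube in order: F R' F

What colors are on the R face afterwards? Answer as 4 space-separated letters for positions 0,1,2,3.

Answer: O R B W

Derivation:
After move 1 (F): F=GGGG U=WWOO R=WRWR D=RRYY L=OYOY
After move 2 (R'): R=RRWW U=WBOB F=GWGO D=RGYG B=YBRB
After move 3 (F): F=GGOW U=WBYY R=ORBW D=WRYG L=OROG
Query: R face = ORBW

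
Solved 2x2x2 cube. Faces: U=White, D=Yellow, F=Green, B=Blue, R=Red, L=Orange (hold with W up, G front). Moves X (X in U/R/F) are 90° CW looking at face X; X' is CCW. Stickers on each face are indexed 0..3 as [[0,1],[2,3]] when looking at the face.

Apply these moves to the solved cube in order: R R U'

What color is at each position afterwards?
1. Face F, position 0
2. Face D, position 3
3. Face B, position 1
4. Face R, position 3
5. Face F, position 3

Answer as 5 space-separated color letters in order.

After move 1 (R): R=RRRR U=WGWG F=GYGY D=YBYB B=WBWB
After move 2 (R): R=RRRR U=WYWY F=GBGB D=YWYW B=GBGB
After move 3 (U'): U=YYWW F=OOGB R=GBRR B=RRGB L=GBOO
Query 1: F[0] = O
Query 2: D[3] = W
Query 3: B[1] = R
Query 4: R[3] = R
Query 5: F[3] = B

Answer: O W R R B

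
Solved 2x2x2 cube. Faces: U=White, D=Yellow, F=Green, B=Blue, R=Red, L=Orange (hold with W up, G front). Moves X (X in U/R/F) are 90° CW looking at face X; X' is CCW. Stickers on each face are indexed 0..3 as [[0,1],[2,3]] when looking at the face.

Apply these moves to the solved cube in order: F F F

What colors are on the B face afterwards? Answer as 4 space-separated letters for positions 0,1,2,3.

Answer: B B B B

Derivation:
After move 1 (F): F=GGGG U=WWOO R=WRWR D=RRYY L=OYOY
After move 2 (F): F=GGGG U=WWYY R=OROR D=WWYY L=OROR
After move 3 (F): F=GGGG U=WWRR R=YRYR D=OOYY L=OWOW
Query: B face = BBBB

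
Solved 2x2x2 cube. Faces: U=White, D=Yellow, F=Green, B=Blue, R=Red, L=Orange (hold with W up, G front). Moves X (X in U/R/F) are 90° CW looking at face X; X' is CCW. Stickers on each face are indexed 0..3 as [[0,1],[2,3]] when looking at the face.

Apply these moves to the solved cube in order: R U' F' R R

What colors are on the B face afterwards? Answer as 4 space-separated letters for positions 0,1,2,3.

After move 1 (R): R=RRRR U=WGWG F=GYGY D=YBYB B=WBWB
After move 2 (U'): U=GGWW F=OOGY R=GYRR B=RRWB L=WBOO
After move 3 (F'): F=OYOG U=GGGR R=BYYR D=BOYB L=WWOW
After move 4 (R): R=YBRY U=GYGG F=OOOB D=BWYR B=RRGB
After move 5 (R): R=RYYB U=GOGB F=OWOR D=BGYR B=GRYB
Query: B face = GRYB

Answer: G R Y B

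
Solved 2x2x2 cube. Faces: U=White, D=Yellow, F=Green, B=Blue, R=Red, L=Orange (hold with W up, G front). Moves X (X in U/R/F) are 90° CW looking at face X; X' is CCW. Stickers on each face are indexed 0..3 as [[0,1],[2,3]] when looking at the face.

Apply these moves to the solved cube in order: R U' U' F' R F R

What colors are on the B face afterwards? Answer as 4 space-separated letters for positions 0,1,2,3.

After move 1 (R): R=RRRR U=WGWG F=GYGY D=YBYB B=WBWB
After move 2 (U'): U=GGWW F=OOGY R=GYRR B=RRWB L=WBOO
After move 3 (U'): U=GWGW F=WBGY R=OORR B=GYWB L=RROO
After move 4 (F'): F=BYWG U=GWOR R=BOYR D=ROYB L=RWOG
After move 5 (R): R=YBRO U=GYOG F=BOWB D=RWYG B=RYWB
After move 6 (F): F=WBBO U=GYGW R=OBGO D=RYYG L=RROW
After move 7 (R): R=GOOB U=GBGO F=WYBG D=RWYR B=WYYB
Query: B face = WYYB

Answer: W Y Y B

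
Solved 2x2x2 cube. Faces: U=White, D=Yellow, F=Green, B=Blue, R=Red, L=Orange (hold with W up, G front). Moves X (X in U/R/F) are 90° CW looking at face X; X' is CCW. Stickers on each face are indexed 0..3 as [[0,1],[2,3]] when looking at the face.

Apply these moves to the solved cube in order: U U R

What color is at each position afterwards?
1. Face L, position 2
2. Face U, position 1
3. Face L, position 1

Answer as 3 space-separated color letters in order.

Answer: O B R

Derivation:
After move 1 (U): U=WWWW F=RRGG R=BBRR B=OOBB L=GGOO
After move 2 (U): U=WWWW F=BBGG R=OORR B=GGBB L=RROO
After move 3 (R): R=RORO U=WBWG F=BYGY D=YBYG B=WGWB
Query 1: L[2] = O
Query 2: U[1] = B
Query 3: L[1] = R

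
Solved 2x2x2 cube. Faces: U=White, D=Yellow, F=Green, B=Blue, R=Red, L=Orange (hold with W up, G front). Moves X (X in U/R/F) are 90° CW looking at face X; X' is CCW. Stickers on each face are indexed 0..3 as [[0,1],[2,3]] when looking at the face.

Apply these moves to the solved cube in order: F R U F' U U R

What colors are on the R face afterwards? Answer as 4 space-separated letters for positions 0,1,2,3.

Answer: R G R G

Derivation:
After move 1 (F): F=GGGG U=WWOO R=WRWR D=RRYY L=OYOY
After move 2 (R): R=WWRR U=WGOG F=GRGY D=RBYB B=OBWB
After move 3 (U): U=OWGG F=WWGY R=OBRR B=OYWB L=GROY
After move 4 (F'): F=WYWG U=OWOR R=BBRR D=RYYB L=GGOG
After move 5 (U): U=OORW F=BBWG R=OYRR B=GGWB L=WYOG
After move 6 (U): U=ROWO F=OYWG R=GGRR B=WYWB L=BBOG
After move 7 (R): R=RGRG U=RYWG F=OYWB D=RWYW B=OYOB
Query: R face = RGRG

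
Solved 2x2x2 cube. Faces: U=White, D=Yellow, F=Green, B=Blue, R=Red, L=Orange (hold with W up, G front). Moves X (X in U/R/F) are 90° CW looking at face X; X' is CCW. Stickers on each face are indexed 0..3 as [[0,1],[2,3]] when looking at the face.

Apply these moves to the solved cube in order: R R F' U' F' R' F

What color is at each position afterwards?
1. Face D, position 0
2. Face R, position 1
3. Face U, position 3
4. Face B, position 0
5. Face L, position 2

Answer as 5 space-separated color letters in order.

Answer: O R R W O

Derivation:
After move 1 (R): R=RRRR U=WGWG F=GYGY D=YBYB B=WBWB
After move 2 (R): R=RRRR U=WYWY F=GBGB D=YWYW B=GBGB
After move 3 (F'): F=BBGG U=WYRR R=WRYR D=OOYW L=OYOW
After move 4 (U'): U=YRWR F=OYGG R=BBYR B=WRGB L=GBOW
After move 5 (F'): F=YGOG U=YRBY R=OBOR D=BWYW L=GROW
After move 6 (R'): R=BROO U=YGBW F=YROY D=BGYG B=WRWB
After move 7 (F): F=OYYR U=YGWR R=BRWO D=OBYG L=GBOG
Query 1: D[0] = O
Query 2: R[1] = R
Query 3: U[3] = R
Query 4: B[0] = W
Query 5: L[2] = O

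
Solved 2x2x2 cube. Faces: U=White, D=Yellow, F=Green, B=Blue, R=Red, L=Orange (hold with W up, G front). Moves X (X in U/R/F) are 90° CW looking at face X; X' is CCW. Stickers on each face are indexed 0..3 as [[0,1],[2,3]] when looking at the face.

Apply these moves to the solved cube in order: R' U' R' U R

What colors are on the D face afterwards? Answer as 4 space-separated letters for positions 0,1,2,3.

After move 1 (R'): R=RRRR U=WBWB F=GWGW D=YGYG B=YBYB
After move 2 (U'): U=BBWW F=OOGW R=GWRR B=RRYB L=YBOO
After move 3 (R'): R=WRGR U=BYWR F=OBGW D=YOYW B=GRGB
After move 4 (U): U=WBRY F=WRGW R=GRGR B=YBGB L=OBOO
After move 5 (R): R=GGRR U=WRRW F=WOGW D=YGYY B=YBBB
Query: D face = YGYY

Answer: Y G Y Y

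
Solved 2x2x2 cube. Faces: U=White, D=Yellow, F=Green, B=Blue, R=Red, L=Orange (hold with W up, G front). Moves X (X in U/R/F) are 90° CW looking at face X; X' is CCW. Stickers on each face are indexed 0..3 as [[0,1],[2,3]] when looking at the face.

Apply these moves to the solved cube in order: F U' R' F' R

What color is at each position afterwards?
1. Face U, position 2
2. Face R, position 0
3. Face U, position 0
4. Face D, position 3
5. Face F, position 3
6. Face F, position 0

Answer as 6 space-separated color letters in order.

Answer: G R W Y G O

Derivation:
After move 1 (F): F=GGGG U=WWOO R=WRWR D=RRYY L=OYOY
After move 2 (U'): U=WOWO F=OYGG R=GGWR B=WRBB L=BBOY
After move 3 (R'): R=GRGW U=WBWW F=OOGO D=RYYG B=YRRB
After move 4 (F'): F=OOOG U=WBGG R=YRRW D=BYYG L=BWOW
After move 5 (R): R=RYWR U=WOGG F=OYOG D=BRYY B=GRBB
Query 1: U[2] = G
Query 2: R[0] = R
Query 3: U[0] = W
Query 4: D[3] = Y
Query 5: F[3] = G
Query 6: F[0] = O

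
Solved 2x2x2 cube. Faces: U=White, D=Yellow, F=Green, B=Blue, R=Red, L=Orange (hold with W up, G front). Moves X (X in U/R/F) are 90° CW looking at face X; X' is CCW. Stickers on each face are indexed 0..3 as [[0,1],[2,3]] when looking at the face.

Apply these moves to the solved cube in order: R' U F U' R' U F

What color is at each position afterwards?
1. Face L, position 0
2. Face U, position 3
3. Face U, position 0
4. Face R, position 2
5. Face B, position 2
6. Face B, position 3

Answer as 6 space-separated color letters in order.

After move 1 (R'): R=RRRR U=WBWB F=GWGW D=YGYG B=YBYB
After move 2 (U): U=WWBB F=RRGW R=YBRR B=OOYB L=GWOO
After move 3 (F): F=GRWR U=WWOW R=BBBR D=RYYG L=GYOG
After move 4 (U'): U=WWWO F=GYWR R=GRBR B=BBYB L=OOOG
After move 5 (R'): R=RRGB U=WYWB F=GWWO D=RYYR B=GBYB
After move 6 (U): U=WWBY F=RRWO R=GBGB B=OOYB L=GWOG
After move 7 (F): F=WROR U=WWGW R=BBYB D=GGYR L=GROY
Query 1: L[0] = G
Query 2: U[3] = W
Query 3: U[0] = W
Query 4: R[2] = Y
Query 5: B[2] = Y
Query 6: B[3] = B

Answer: G W W Y Y B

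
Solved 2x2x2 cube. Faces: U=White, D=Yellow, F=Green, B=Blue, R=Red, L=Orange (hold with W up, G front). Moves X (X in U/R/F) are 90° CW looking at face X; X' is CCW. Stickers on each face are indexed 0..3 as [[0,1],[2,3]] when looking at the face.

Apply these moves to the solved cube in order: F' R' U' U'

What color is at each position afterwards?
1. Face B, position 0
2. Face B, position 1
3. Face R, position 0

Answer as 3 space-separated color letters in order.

After move 1 (F'): F=GGGG U=WWRR R=YRYR D=OOYY L=OWOW
After move 2 (R'): R=RRYY U=WBRB F=GWGR D=OGYG B=YBOB
After move 3 (U'): U=BBWR F=OWGR R=GWYY B=RROB L=YBOW
After move 4 (U'): U=BRBW F=YBGR R=OWYY B=GWOB L=RROW
Query 1: B[0] = G
Query 2: B[1] = W
Query 3: R[0] = O

Answer: G W O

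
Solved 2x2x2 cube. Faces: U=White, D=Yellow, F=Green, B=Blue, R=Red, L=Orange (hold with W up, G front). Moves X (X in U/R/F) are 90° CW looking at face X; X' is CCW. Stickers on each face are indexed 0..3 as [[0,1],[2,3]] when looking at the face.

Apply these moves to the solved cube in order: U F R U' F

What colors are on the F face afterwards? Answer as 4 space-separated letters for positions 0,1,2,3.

After move 1 (U): U=WWWW F=RRGG R=BBRR B=OOBB L=GGOO
After move 2 (F): F=GRGR U=WWOG R=WBWR D=RBYY L=GYOY
After move 3 (R): R=WWRB U=WROR F=GBGY D=RBYO B=GOWB
After move 4 (U'): U=RRWO F=GYGY R=GBRB B=WWWB L=GOOY
After move 5 (F): F=GGYY U=RRYO R=WBOB D=RGYO L=GROB
Query: F face = GGYY

Answer: G G Y Y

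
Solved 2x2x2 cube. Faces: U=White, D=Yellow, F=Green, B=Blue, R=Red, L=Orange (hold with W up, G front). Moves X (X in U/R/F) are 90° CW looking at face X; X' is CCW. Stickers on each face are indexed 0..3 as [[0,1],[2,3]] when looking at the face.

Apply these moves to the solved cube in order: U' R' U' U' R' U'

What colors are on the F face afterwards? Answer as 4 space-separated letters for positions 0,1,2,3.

After move 1 (U'): U=WWWW F=OOGG R=GGRR B=RRBB L=BBOO
After move 2 (R'): R=GRGR U=WBWR F=OWGW D=YOYG B=YRYB
After move 3 (U'): U=BRWW F=BBGW R=OWGR B=GRYB L=YROO
After move 4 (U'): U=RWBW F=YRGW R=BBGR B=OWYB L=GROO
After move 5 (R'): R=BRBG U=RYBO F=YWGW D=YRYW B=GWOB
After move 6 (U'): U=YORB F=GRGW R=YWBG B=BROB L=GWOO
Query: F face = GRGW

Answer: G R G W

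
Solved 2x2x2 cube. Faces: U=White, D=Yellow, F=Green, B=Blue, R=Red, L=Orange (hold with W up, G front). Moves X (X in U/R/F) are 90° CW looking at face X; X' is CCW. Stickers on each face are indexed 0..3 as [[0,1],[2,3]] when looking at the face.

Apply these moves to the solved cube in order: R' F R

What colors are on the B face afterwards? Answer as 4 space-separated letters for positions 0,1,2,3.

After move 1 (R'): R=RRRR U=WBWB F=GWGW D=YGYG B=YBYB
After move 2 (F): F=GGWW U=WBOO R=WRBR D=RRYG L=OYOG
After move 3 (R): R=BWRR U=WGOW F=GRWG D=RYYY B=OBBB
Query: B face = OBBB

Answer: O B B B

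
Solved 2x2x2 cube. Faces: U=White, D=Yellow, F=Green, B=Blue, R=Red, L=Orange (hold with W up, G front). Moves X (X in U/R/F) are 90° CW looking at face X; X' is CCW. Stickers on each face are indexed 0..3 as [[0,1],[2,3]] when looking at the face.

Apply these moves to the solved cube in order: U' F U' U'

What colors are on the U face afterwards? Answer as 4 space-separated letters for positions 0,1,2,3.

Answer: B O W W

Derivation:
After move 1 (U'): U=WWWW F=OOGG R=GGRR B=RRBB L=BBOO
After move 2 (F): F=GOGO U=WWOB R=WGWR D=RGYY L=BYOY
After move 3 (U'): U=WBWO F=BYGO R=GOWR B=WGBB L=RROY
After move 4 (U'): U=BOWW F=RRGO R=BYWR B=GOBB L=WGOY
Query: U face = BOWW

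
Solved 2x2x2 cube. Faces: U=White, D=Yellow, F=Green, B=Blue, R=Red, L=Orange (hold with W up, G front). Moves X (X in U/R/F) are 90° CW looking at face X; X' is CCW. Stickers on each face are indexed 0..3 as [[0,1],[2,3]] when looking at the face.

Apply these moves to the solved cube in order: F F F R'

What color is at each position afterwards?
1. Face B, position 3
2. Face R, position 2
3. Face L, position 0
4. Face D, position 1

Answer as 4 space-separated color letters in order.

After move 1 (F): F=GGGG U=WWOO R=WRWR D=RRYY L=OYOY
After move 2 (F): F=GGGG U=WWYY R=OROR D=WWYY L=OROR
After move 3 (F): F=GGGG U=WWRR R=YRYR D=OOYY L=OWOW
After move 4 (R'): R=RRYY U=WBRB F=GWGR D=OGYG B=YBOB
Query 1: B[3] = B
Query 2: R[2] = Y
Query 3: L[0] = O
Query 4: D[1] = G

Answer: B Y O G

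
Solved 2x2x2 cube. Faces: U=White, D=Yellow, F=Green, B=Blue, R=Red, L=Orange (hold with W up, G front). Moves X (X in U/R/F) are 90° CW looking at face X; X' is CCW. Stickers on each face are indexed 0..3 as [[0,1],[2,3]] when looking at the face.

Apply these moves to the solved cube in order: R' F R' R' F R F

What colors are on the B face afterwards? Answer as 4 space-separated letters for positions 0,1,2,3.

After move 1 (R'): R=RRRR U=WBWB F=GWGW D=YGYG B=YBYB
After move 2 (F): F=GGWW U=WBOO R=WRBR D=RRYG L=OYOG
After move 3 (R'): R=RRWB U=WYOY F=GBWO D=RGYW B=GBRB
After move 4 (R'): R=RBRW U=WROG F=GYWY D=RBYO B=WBGB
After move 5 (F): F=WGYY U=WRGY R=OBGW D=RRYO L=OROB
After move 6 (R): R=GOWB U=WGGY F=WRYO D=RGYW B=YBRB
After move 7 (F): F=YWOR U=WGBR R=GOYB D=WGYW L=OROG
Query: B face = YBRB

Answer: Y B R B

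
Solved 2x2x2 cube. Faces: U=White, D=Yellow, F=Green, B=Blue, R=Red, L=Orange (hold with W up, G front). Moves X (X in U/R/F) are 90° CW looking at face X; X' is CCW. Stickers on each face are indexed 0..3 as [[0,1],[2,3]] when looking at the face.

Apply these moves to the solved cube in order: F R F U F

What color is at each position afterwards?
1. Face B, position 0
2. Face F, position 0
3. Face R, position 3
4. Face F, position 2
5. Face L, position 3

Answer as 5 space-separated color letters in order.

Answer: O Y R R W

Derivation:
After move 1 (F): F=GGGG U=WWOO R=WRWR D=RRYY L=OYOY
After move 2 (R): R=WWRR U=WGOG F=GRGY D=RBYB B=OBWB
After move 3 (F): F=GGYR U=WGYY R=OWGR D=RWYB L=OROB
After move 4 (U): U=YWYG F=OWYR R=OBGR B=ORWB L=GGOB
After move 5 (F): F=YORW U=YWBG R=YBGR D=GOYB L=GROW
Query 1: B[0] = O
Query 2: F[0] = Y
Query 3: R[3] = R
Query 4: F[2] = R
Query 5: L[3] = W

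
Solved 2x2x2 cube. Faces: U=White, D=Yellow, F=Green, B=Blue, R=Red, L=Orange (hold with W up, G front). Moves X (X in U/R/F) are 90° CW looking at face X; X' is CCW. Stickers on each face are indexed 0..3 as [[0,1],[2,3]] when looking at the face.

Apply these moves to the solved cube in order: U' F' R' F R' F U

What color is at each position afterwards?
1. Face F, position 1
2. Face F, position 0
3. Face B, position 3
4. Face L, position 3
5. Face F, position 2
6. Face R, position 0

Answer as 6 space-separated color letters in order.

After move 1 (U'): U=WWWW F=OOGG R=GGRR B=RRBB L=BBOO
After move 2 (F'): F=OGOG U=WWGR R=YGYR D=BOYY L=BWOW
After move 3 (R'): R=GRYY U=WBGR F=OWOR D=BGYG B=YROB
After move 4 (F): F=OORW U=WBWW R=GRRY D=YGYG L=BBOG
After move 5 (R'): R=RYGR U=WOWY F=OBRW D=YOYW B=GRGB
After move 6 (F): F=ROWB U=WOGB R=WYYR D=GRYW L=BYOO
After move 7 (U): U=GWBO F=WYWB R=GRYR B=BYGB L=ROOO
Query 1: F[1] = Y
Query 2: F[0] = W
Query 3: B[3] = B
Query 4: L[3] = O
Query 5: F[2] = W
Query 6: R[0] = G

Answer: Y W B O W G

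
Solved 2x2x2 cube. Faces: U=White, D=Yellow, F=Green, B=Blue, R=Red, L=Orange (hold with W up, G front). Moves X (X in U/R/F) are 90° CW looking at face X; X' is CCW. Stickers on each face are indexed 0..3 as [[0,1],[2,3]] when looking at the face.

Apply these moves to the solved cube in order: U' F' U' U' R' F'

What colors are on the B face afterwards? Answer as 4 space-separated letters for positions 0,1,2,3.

Answer: Y G O B

Derivation:
After move 1 (U'): U=WWWW F=OOGG R=GGRR B=RRBB L=BBOO
After move 2 (F'): F=OGOG U=WWGR R=YGYR D=BOYY L=BWOW
After move 3 (U'): U=WRWG F=BWOG R=OGYR B=YGBB L=RROW
After move 4 (U'): U=RGWW F=RROG R=BWYR B=OGBB L=YGOW
After move 5 (R'): R=WRBY U=RBWO F=RGOW D=BRYG B=YGOB
After move 6 (F'): F=GWRO U=RBWB R=RRBY D=GWYG L=YOOW
Query: B face = YGOB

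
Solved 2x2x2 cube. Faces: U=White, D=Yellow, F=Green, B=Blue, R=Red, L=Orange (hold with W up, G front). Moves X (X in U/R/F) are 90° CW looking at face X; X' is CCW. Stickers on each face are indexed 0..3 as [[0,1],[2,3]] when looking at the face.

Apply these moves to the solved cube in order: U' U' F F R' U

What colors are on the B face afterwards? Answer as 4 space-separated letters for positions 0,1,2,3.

After move 1 (U'): U=WWWW F=OOGG R=GGRR B=RRBB L=BBOO
After move 2 (U'): U=WWWW F=BBGG R=OORR B=GGBB L=RROO
After move 3 (F): F=GBGB U=WWOR R=WOWR D=ROYY L=RYOY
After move 4 (F): F=GGBB U=WWYY R=OORR D=WWYY L=RROO
After move 5 (R'): R=OROR U=WBYG F=GWBY D=WGYB B=YGWB
After move 6 (U): U=YWGB F=ORBY R=YGOR B=RRWB L=GWOO
Query: B face = RRWB

Answer: R R W B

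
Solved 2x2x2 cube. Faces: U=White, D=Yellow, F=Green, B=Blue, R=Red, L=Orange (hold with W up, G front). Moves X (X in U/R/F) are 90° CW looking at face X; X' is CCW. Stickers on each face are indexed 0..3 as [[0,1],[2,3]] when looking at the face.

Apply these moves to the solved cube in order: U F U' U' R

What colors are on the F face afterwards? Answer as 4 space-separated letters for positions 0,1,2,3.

Answer: O B G Y

Derivation:
After move 1 (U): U=WWWW F=RRGG R=BBRR B=OOBB L=GGOO
After move 2 (F): F=GRGR U=WWOG R=WBWR D=RBYY L=GYOY
After move 3 (U'): U=WGWO F=GYGR R=GRWR B=WBBB L=OOOY
After move 4 (U'): U=GOWW F=OOGR R=GYWR B=GRBB L=WBOY
After move 5 (R): R=WGRY U=GOWR F=OBGY D=RBYG B=WROB
Query: F face = OBGY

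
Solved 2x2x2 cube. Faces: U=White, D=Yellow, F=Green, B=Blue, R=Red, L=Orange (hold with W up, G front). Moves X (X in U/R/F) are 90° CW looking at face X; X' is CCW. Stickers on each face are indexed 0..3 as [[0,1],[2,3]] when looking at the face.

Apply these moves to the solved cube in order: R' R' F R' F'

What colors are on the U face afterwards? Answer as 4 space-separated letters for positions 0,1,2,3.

Answer: W G R W

Derivation:
After move 1 (R'): R=RRRR U=WBWB F=GWGW D=YGYG B=YBYB
After move 2 (R'): R=RRRR U=WYWY F=GBGB D=YWYW B=GBGB
After move 3 (F): F=GGBB U=WYOO R=WRYR D=RRYW L=OYOW
After move 4 (R'): R=RRWY U=WGOG F=GYBO D=RGYB B=WBRB
After move 5 (F'): F=YOGB U=WGRW R=GRRY D=YWYB L=OGOO
Query: U face = WGRW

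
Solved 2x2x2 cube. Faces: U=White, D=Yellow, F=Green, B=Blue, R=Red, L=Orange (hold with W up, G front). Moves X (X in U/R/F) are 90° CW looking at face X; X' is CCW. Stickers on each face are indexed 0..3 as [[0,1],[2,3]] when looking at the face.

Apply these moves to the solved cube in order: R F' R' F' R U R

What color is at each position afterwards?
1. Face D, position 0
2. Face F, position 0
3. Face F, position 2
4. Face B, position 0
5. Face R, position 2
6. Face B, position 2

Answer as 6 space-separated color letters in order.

Answer: G O Y R R W

Derivation:
After move 1 (R): R=RRRR U=WGWG F=GYGY D=YBYB B=WBWB
After move 2 (F'): F=YYGG U=WGRR R=BRYR D=OOYB L=OGOW
After move 3 (R'): R=RRBY U=WWRW F=YGGR D=OYYG B=BBOB
After move 4 (F'): F=GRYG U=WWRB R=YROY D=GWYG L=OWOR
After move 5 (R): R=OYYR U=WRRG F=GWYG D=GOYB B=BBWB
After move 6 (U): U=RWGR F=OYYG R=BBYR B=OWWB L=GWOR
After move 7 (R): R=YBRB U=RYGG F=OOYB D=GWYO B=RWWB
Query 1: D[0] = G
Query 2: F[0] = O
Query 3: F[2] = Y
Query 4: B[0] = R
Query 5: R[2] = R
Query 6: B[2] = W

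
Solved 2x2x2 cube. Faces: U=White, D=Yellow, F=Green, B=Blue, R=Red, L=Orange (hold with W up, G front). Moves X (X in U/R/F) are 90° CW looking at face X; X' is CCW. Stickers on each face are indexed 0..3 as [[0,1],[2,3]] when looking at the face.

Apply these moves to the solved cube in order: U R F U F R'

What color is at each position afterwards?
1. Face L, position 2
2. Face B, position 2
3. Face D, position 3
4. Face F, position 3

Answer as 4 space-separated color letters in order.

After move 1 (U): U=WWWW F=RRGG R=BBRR B=OOBB L=GGOO
After move 2 (R): R=RBRB U=WRWG F=RYGY D=YBYO B=WOWB
After move 3 (F): F=GRYY U=WROG R=WBGB D=RRYO L=GYOB
After move 4 (U): U=OWGR F=WBYY R=WOGB B=GYWB L=GROB
After move 5 (F): F=YWYB U=OWBR R=GORB D=GWYO L=GROR
After move 6 (R'): R=OBGR U=OWBG F=YWYR D=GWYB B=OYWB
Query 1: L[2] = O
Query 2: B[2] = W
Query 3: D[3] = B
Query 4: F[3] = R

Answer: O W B R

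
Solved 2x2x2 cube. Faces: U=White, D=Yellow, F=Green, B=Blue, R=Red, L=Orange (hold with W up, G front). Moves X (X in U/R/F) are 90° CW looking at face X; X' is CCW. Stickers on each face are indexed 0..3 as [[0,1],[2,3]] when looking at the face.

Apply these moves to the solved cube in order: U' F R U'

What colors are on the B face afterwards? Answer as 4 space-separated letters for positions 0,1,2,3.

Answer: W W W B

Derivation:
After move 1 (U'): U=WWWW F=OOGG R=GGRR B=RRBB L=BBOO
After move 2 (F): F=GOGO U=WWOB R=WGWR D=RGYY L=BYOY
After move 3 (R): R=WWRG U=WOOO F=GGGY D=RBYR B=BRWB
After move 4 (U'): U=OOWO F=BYGY R=GGRG B=WWWB L=BROY
Query: B face = WWWB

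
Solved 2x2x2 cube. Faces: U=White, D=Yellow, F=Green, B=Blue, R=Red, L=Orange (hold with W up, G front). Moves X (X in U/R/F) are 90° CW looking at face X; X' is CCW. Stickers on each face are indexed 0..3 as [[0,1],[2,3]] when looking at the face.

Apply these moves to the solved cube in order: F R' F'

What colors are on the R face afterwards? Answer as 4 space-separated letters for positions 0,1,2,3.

After move 1 (F): F=GGGG U=WWOO R=WRWR D=RRYY L=OYOY
After move 2 (R'): R=RRWW U=WBOB F=GWGO D=RGYG B=YBRB
After move 3 (F'): F=WOGG U=WBRW R=GRRW D=YYYG L=OBOO
Query: R face = GRRW

Answer: G R R W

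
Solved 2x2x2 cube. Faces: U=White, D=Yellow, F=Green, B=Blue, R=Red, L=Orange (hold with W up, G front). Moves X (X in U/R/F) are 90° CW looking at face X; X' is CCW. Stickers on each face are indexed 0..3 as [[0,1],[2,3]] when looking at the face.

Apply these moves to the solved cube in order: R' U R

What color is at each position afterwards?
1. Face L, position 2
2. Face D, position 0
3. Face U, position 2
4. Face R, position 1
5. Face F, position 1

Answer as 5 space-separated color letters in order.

After move 1 (R'): R=RRRR U=WBWB F=GWGW D=YGYG B=YBYB
After move 2 (U): U=WWBB F=RRGW R=YBRR B=OOYB L=GWOO
After move 3 (R): R=RYRB U=WRBW F=RGGG D=YYYO B=BOWB
Query 1: L[2] = O
Query 2: D[0] = Y
Query 3: U[2] = B
Query 4: R[1] = Y
Query 5: F[1] = G

Answer: O Y B Y G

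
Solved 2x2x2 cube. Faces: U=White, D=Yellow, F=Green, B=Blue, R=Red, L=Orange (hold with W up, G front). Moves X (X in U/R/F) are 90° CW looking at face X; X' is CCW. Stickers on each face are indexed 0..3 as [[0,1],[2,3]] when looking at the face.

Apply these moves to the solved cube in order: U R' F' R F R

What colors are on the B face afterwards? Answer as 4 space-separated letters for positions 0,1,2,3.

After move 1 (U): U=WWWW F=RRGG R=BBRR B=OOBB L=GGOO
After move 2 (R'): R=BRBR U=WBWO F=RWGW D=YRYG B=YOYB
After move 3 (F'): F=WWRG U=WBBB R=RRYR D=GOYG L=GOOW
After move 4 (R): R=YRRR U=WWBG F=WORG D=GYYY B=BOBB
After move 5 (F): F=RWGO U=WWWO R=BRGR D=RYYY L=GGOY
After move 6 (R): R=GBRR U=WWWO F=RYGY D=RBYB B=OOWB
Query: B face = OOWB

Answer: O O W B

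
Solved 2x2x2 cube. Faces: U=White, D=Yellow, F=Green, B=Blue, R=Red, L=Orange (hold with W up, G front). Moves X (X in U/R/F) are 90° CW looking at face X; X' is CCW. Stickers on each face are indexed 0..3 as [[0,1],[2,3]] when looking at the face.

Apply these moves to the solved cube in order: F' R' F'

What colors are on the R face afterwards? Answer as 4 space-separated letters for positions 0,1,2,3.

After move 1 (F'): F=GGGG U=WWRR R=YRYR D=OOYY L=OWOW
After move 2 (R'): R=RRYY U=WBRB F=GWGR D=OGYG B=YBOB
After move 3 (F'): F=WRGG U=WBRY R=GROY D=WWYG L=OBOR
Query: R face = GROY

Answer: G R O Y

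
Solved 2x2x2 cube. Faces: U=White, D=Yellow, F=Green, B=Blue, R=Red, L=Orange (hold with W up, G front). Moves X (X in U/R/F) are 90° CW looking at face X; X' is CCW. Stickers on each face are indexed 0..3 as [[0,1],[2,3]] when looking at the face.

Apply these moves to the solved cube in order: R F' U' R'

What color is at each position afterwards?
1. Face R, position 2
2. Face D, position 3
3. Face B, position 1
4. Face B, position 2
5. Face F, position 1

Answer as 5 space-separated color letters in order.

After move 1 (R): R=RRRR U=WGWG F=GYGY D=YBYB B=WBWB
After move 2 (F'): F=YYGG U=WGRR R=BRYR D=OOYB L=OGOW
After move 3 (U'): U=GRWR F=OGGG R=YYYR B=BRWB L=WBOW
After move 4 (R'): R=YRYY U=GWWB F=ORGR D=OGYG B=BROB
Query 1: R[2] = Y
Query 2: D[3] = G
Query 3: B[1] = R
Query 4: B[2] = O
Query 5: F[1] = R

Answer: Y G R O R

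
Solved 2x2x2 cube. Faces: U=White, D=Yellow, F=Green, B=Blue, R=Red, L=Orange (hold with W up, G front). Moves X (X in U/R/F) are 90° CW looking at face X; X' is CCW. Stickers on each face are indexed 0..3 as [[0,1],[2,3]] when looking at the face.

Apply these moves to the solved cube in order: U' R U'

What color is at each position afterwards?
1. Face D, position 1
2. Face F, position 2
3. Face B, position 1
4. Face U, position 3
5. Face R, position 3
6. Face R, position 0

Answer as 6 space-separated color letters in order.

After move 1 (U'): U=WWWW F=OOGG R=GGRR B=RRBB L=BBOO
After move 2 (R): R=RGRG U=WOWG F=OYGY D=YBYR B=WRWB
After move 3 (U'): U=OGWW F=BBGY R=OYRG B=RGWB L=WROO
Query 1: D[1] = B
Query 2: F[2] = G
Query 3: B[1] = G
Query 4: U[3] = W
Query 5: R[3] = G
Query 6: R[0] = O

Answer: B G G W G O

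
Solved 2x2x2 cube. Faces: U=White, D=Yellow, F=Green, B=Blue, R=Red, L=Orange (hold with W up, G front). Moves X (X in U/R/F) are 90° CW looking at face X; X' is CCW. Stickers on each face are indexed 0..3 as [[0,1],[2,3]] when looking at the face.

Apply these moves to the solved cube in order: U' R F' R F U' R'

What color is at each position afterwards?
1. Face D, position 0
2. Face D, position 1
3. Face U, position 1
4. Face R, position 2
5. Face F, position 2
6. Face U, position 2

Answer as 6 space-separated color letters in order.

After move 1 (U'): U=WWWW F=OOGG R=GGRR B=RRBB L=BBOO
After move 2 (R): R=RGRG U=WOWG F=OYGY D=YBYR B=WRWB
After move 3 (F'): F=YYOG U=WORR R=BGYG D=BOYR L=BGOW
After move 4 (R): R=YBGG U=WYRG F=YOOR D=BWYW B=RROB
After move 5 (F): F=OYRO U=WYWG R=RBGG D=GYYW L=BBOW
After move 6 (U'): U=YGWW F=BBRO R=OYGG B=RBOB L=RROW
After move 7 (R'): R=YGOG U=YOWR F=BGRW D=GBYO B=WBYB
Query 1: D[0] = G
Query 2: D[1] = B
Query 3: U[1] = O
Query 4: R[2] = O
Query 5: F[2] = R
Query 6: U[2] = W

Answer: G B O O R W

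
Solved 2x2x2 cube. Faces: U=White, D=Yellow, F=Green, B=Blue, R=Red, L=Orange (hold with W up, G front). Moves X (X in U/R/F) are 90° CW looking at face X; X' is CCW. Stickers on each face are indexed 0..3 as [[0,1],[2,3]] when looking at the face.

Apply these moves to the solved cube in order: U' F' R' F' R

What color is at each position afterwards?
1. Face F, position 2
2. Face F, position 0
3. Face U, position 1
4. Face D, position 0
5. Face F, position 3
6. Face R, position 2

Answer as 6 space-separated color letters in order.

After move 1 (U'): U=WWWW F=OOGG R=GGRR B=RRBB L=BBOO
After move 2 (F'): F=OGOG U=WWGR R=YGYR D=BOYY L=BWOW
After move 3 (R'): R=GRYY U=WBGR F=OWOR D=BGYG B=YROB
After move 4 (F'): F=WROO U=WBGY R=GRBY D=WWYG L=BROG
After move 5 (R): R=BGYR U=WRGO F=WWOG D=WOYY B=YRBB
Query 1: F[2] = O
Query 2: F[0] = W
Query 3: U[1] = R
Query 4: D[0] = W
Query 5: F[3] = G
Query 6: R[2] = Y

Answer: O W R W G Y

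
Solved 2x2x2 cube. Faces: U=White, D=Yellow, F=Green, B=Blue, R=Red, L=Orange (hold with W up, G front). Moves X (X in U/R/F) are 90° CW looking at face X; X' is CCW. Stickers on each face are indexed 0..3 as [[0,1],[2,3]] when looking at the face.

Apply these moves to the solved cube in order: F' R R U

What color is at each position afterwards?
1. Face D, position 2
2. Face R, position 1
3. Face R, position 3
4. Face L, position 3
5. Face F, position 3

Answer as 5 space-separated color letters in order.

Answer: Y B Y W B

Derivation:
After move 1 (F'): F=GGGG U=WWRR R=YRYR D=OOYY L=OWOW
After move 2 (R): R=YYRR U=WGRG F=GOGY D=OBYB B=RBWB
After move 3 (R): R=RYRY U=WORY F=GBGB D=OWYR B=GBGB
After move 4 (U): U=RWYO F=RYGB R=GBRY B=OWGB L=GBOW
Query 1: D[2] = Y
Query 2: R[1] = B
Query 3: R[3] = Y
Query 4: L[3] = W
Query 5: F[3] = B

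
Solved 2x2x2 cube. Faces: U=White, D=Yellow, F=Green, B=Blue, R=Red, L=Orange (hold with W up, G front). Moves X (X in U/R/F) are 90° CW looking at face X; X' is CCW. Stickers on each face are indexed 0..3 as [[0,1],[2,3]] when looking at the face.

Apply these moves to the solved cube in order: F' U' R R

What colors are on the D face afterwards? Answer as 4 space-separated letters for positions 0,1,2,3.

After move 1 (F'): F=GGGG U=WWRR R=YRYR D=OOYY L=OWOW
After move 2 (U'): U=WRWR F=OWGG R=GGYR B=YRBB L=BBOW
After move 3 (R): R=YGRG U=WWWG F=OOGY D=OBYY B=RRRB
After move 4 (R): R=RYGG U=WOWY F=OBGY D=ORYR B=GRWB
Query: D face = ORYR

Answer: O R Y R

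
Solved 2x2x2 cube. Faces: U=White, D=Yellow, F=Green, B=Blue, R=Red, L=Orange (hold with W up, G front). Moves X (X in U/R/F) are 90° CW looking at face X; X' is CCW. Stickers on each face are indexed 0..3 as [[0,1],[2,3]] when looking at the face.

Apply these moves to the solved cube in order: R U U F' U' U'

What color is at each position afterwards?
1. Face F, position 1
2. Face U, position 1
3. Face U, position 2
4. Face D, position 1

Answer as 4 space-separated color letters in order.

Answer: Y O W O

Derivation:
After move 1 (R): R=RRRR U=WGWG F=GYGY D=YBYB B=WBWB
After move 2 (U): U=WWGG F=RRGY R=WBRR B=OOWB L=GYOO
After move 3 (U): U=GWGW F=WBGY R=OORR B=GYWB L=RROO
After move 4 (F'): F=BYWG U=GWOR R=BOYR D=ROYB L=RWOG
After move 5 (U'): U=WRGO F=RWWG R=BYYR B=BOWB L=GYOG
After move 6 (U'): U=ROWG F=GYWG R=RWYR B=BYWB L=BOOG
Query 1: F[1] = Y
Query 2: U[1] = O
Query 3: U[2] = W
Query 4: D[1] = O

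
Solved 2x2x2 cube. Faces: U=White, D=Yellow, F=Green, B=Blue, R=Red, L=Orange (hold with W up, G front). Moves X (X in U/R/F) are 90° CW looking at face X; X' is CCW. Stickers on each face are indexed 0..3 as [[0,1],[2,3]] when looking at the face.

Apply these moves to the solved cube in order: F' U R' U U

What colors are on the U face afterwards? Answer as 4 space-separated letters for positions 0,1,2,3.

Answer: O R B R

Derivation:
After move 1 (F'): F=GGGG U=WWRR R=YRYR D=OOYY L=OWOW
After move 2 (U): U=RWRW F=YRGG R=BBYR B=OWBB L=GGOW
After move 3 (R'): R=BRBY U=RBRO F=YWGW D=ORYG B=YWOB
After move 4 (U): U=RROB F=BRGW R=YWBY B=GGOB L=YWOW
After move 5 (U): U=ORBR F=YWGW R=GGBY B=YWOB L=BROW
Query: U face = ORBR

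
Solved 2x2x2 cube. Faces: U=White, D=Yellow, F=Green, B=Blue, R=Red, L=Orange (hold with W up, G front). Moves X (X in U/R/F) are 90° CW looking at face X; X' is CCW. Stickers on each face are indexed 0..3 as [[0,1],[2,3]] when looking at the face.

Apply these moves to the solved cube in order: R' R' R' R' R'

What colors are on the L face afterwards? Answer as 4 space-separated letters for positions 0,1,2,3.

Answer: O O O O

Derivation:
After move 1 (R'): R=RRRR U=WBWB F=GWGW D=YGYG B=YBYB
After move 2 (R'): R=RRRR U=WYWY F=GBGB D=YWYW B=GBGB
After move 3 (R'): R=RRRR U=WGWG F=GYGY D=YBYB B=WBWB
After move 4 (R'): R=RRRR U=WWWW F=GGGG D=YYYY B=BBBB
After move 5 (R'): R=RRRR U=WBWB F=GWGW D=YGYG B=YBYB
Query: L face = OOOO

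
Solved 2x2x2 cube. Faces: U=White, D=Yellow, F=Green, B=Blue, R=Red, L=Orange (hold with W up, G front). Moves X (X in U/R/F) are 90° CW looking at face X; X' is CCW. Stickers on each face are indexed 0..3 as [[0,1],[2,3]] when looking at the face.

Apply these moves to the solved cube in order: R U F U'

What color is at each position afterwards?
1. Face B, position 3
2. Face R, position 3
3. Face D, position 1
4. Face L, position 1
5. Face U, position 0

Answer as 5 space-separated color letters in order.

After move 1 (R): R=RRRR U=WGWG F=GYGY D=YBYB B=WBWB
After move 2 (U): U=WWGG F=RRGY R=WBRR B=OOWB L=GYOO
After move 3 (F): F=GRYR U=WWOY R=GBGR D=RWYB L=GYOB
After move 4 (U'): U=WYWO F=GYYR R=GRGR B=GBWB L=OOOB
Query 1: B[3] = B
Query 2: R[3] = R
Query 3: D[1] = W
Query 4: L[1] = O
Query 5: U[0] = W

Answer: B R W O W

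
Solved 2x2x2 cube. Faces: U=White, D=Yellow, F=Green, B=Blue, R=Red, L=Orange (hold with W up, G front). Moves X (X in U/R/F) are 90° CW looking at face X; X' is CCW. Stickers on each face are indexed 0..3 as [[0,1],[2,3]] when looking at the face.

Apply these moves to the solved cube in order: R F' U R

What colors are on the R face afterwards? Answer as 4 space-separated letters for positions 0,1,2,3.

Answer: Y W R B

Derivation:
After move 1 (R): R=RRRR U=WGWG F=GYGY D=YBYB B=WBWB
After move 2 (F'): F=YYGG U=WGRR R=BRYR D=OOYB L=OGOW
After move 3 (U): U=RWRG F=BRGG R=WBYR B=OGWB L=YYOW
After move 4 (R): R=YWRB U=RRRG F=BOGB D=OWYO B=GGWB
Query: R face = YWRB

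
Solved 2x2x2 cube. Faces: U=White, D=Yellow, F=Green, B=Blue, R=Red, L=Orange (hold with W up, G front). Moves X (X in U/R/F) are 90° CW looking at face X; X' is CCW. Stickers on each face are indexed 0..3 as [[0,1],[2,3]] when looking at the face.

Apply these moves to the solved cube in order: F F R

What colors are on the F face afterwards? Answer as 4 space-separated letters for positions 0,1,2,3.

After move 1 (F): F=GGGG U=WWOO R=WRWR D=RRYY L=OYOY
After move 2 (F): F=GGGG U=WWYY R=OROR D=WWYY L=OROR
After move 3 (R): R=OORR U=WGYG F=GWGY D=WBYB B=YBWB
Query: F face = GWGY

Answer: G W G Y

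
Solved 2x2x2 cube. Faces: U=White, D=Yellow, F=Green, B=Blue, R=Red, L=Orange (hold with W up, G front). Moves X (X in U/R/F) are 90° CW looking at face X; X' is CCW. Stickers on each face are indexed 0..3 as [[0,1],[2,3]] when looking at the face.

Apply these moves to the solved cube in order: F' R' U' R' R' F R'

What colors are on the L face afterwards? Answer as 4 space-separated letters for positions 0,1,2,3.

After move 1 (F'): F=GGGG U=WWRR R=YRYR D=OOYY L=OWOW
After move 2 (R'): R=RRYY U=WBRB F=GWGR D=OGYG B=YBOB
After move 3 (U'): U=BBWR F=OWGR R=GWYY B=RROB L=YBOW
After move 4 (R'): R=WYGY U=BOWR F=OBGR D=OWYR B=GRGB
After move 5 (R'): R=YYWG U=BGWG F=OOGR D=OBYR B=RRWB
After move 6 (F): F=GORO U=BGWB R=WYGG D=WYYR L=YOOB
After move 7 (R'): R=YGWG U=BWWR F=GGRB D=WOYO B=RRYB
Query: L face = YOOB

Answer: Y O O B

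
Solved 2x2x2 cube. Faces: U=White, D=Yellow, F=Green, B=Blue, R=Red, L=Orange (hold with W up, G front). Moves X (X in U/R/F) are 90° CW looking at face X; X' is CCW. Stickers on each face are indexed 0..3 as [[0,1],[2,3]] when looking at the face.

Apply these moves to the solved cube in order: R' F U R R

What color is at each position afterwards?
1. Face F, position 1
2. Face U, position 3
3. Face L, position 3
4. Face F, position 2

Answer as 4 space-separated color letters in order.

After move 1 (R'): R=RRRR U=WBWB F=GWGW D=YGYG B=YBYB
After move 2 (F): F=GGWW U=WBOO R=WRBR D=RRYG L=OYOG
After move 3 (U): U=OWOB F=WRWW R=YBBR B=OYYB L=GGOG
After move 4 (R): R=BYRB U=OROW F=WRWG D=RYYO B=BYWB
After move 5 (R): R=RBBY U=OROG F=WYWO D=RWYB B=WYRB
Query 1: F[1] = Y
Query 2: U[3] = G
Query 3: L[3] = G
Query 4: F[2] = W

Answer: Y G G W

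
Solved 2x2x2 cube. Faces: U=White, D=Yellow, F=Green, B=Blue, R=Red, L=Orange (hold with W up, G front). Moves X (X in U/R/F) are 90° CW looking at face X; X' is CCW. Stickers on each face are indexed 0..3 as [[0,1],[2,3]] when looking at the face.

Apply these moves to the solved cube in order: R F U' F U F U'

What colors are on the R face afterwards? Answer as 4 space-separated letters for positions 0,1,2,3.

After move 1 (R): R=RRRR U=WGWG F=GYGY D=YBYB B=WBWB
After move 2 (F): F=GGYY U=WGOO R=WRGR D=RRYB L=OYOB
After move 3 (U'): U=GOWO F=OYYY R=GGGR B=WRWB L=WBOB
After move 4 (F): F=YOYY U=GOBB R=WGOR D=GGYB L=WROR
After move 5 (U): U=BGBO F=WGYY R=WROR B=WRWB L=YOOR
After move 6 (F): F=YWYG U=BGRO R=BROR D=OWYB L=YGOG
After move 7 (U'): U=GOBR F=YGYG R=YWOR B=BRWB L=WROG
Query: R face = YWOR

Answer: Y W O R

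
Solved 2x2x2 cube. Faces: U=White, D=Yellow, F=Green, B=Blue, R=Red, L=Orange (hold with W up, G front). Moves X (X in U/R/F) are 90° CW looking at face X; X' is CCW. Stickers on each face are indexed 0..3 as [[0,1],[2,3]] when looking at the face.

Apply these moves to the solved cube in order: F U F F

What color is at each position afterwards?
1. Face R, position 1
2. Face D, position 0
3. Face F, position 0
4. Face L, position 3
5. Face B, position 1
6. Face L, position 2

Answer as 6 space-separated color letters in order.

After move 1 (F): F=GGGG U=WWOO R=WRWR D=RRYY L=OYOY
After move 2 (U): U=OWOW F=WRGG R=BBWR B=OYBB L=GGOY
After move 3 (F): F=GWGR U=OWYG R=OBWR D=WBYY L=GROR
After move 4 (F): F=GGRW U=OWRR R=YBGR D=WOYY L=GWOB
Query 1: R[1] = B
Query 2: D[0] = W
Query 3: F[0] = G
Query 4: L[3] = B
Query 5: B[1] = Y
Query 6: L[2] = O

Answer: B W G B Y O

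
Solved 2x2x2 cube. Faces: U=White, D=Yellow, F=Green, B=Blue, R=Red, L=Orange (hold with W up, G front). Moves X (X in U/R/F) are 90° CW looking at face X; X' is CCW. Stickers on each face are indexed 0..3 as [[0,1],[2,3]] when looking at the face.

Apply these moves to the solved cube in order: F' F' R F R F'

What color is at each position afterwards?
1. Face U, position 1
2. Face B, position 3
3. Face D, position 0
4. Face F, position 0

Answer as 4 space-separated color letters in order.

Answer: G B W O

Derivation:
After move 1 (F'): F=GGGG U=WWRR R=YRYR D=OOYY L=OWOW
After move 2 (F'): F=GGGG U=WWYY R=OROR D=WWYY L=OROR
After move 3 (R): R=OORR U=WGYG F=GWGY D=WBYB B=YBWB
After move 4 (F): F=GGYW U=WGRR R=YOGR D=ROYB L=OWOB
After move 5 (R): R=GYRO U=WGRW F=GOYB D=RWYY B=RBGB
After move 6 (F'): F=OBGY U=WGGR R=WYRO D=WBYY L=OWOR
Query 1: U[1] = G
Query 2: B[3] = B
Query 3: D[0] = W
Query 4: F[0] = O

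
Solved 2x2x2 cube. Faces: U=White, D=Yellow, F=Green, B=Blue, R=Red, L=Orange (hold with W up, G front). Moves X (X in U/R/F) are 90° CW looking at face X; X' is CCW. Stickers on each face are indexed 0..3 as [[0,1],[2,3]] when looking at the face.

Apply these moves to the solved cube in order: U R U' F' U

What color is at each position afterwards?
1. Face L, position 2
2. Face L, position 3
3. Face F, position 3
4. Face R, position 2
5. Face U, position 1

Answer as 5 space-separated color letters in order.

After move 1 (U): U=WWWW F=RRGG R=BBRR B=OOBB L=GGOO
After move 2 (R): R=RBRB U=WRWG F=RYGY D=YBYO B=WOWB
After move 3 (U'): U=RGWW F=GGGY R=RYRB B=RBWB L=WOOO
After move 4 (F'): F=GYGG U=RGRR R=BYYB D=OOYO L=WWOW
After move 5 (U): U=RRRG F=BYGG R=RBYB B=WWWB L=GYOW
Query 1: L[2] = O
Query 2: L[3] = W
Query 3: F[3] = G
Query 4: R[2] = Y
Query 5: U[1] = R

Answer: O W G Y R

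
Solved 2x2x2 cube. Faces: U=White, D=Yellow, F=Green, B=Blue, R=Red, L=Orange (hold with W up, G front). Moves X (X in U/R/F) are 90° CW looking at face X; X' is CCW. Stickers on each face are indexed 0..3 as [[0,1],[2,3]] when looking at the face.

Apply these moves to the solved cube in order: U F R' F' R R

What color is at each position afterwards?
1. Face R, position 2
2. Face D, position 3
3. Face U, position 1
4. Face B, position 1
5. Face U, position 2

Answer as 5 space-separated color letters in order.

After move 1 (U): U=WWWW F=RRGG R=BBRR B=OOBB L=GGOO
After move 2 (F): F=GRGR U=WWOG R=WBWR D=RBYY L=GYOY
After move 3 (R'): R=BRWW U=WBOO F=GWGG D=RRYR B=YOBB
After move 4 (F'): F=WGGG U=WBBW R=RRRW D=YYYR L=GOOO
After move 5 (R): R=RRWR U=WGBG F=WYGR D=YBYY B=WOBB
After move 6 (R): R=WRRR U=WYBR F=WBGY D=YBYW B=GOGB
Query 1: R[2] = R
Query 2: D[3] = W
Query 3: U[1] = Y
Query 4: B[1] = O
Query 5: U[2] = B

Answer: R W Y O B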